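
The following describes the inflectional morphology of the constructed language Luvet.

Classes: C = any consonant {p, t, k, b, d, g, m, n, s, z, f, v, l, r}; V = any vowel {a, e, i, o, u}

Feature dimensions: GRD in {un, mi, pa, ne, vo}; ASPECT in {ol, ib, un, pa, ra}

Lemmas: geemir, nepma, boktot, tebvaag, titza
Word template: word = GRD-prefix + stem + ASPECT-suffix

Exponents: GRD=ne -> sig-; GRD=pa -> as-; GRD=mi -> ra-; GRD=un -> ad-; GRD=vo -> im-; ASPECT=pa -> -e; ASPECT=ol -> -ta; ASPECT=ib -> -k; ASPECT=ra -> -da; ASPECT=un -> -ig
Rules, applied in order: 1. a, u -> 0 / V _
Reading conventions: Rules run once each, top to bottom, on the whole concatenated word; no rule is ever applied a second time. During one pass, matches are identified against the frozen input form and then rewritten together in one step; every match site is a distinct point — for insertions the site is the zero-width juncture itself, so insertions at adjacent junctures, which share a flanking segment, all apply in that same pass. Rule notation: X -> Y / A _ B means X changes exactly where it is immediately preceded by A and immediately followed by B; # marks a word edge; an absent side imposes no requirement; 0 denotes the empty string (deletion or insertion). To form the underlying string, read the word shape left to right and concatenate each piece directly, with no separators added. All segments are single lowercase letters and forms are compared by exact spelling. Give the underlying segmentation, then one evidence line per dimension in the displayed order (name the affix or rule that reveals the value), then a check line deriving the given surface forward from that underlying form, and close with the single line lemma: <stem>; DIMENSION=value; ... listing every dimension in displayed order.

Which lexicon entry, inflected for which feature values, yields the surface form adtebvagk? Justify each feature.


underlying: ad-tebvaag-k
GRD=un - signalled by the affix ad-
ASPECT=ib - signalled by the affix -k
check: adtebvaagk -> adtebvagk
lemma: tebvaag; GRD=un; ASPECT=ib


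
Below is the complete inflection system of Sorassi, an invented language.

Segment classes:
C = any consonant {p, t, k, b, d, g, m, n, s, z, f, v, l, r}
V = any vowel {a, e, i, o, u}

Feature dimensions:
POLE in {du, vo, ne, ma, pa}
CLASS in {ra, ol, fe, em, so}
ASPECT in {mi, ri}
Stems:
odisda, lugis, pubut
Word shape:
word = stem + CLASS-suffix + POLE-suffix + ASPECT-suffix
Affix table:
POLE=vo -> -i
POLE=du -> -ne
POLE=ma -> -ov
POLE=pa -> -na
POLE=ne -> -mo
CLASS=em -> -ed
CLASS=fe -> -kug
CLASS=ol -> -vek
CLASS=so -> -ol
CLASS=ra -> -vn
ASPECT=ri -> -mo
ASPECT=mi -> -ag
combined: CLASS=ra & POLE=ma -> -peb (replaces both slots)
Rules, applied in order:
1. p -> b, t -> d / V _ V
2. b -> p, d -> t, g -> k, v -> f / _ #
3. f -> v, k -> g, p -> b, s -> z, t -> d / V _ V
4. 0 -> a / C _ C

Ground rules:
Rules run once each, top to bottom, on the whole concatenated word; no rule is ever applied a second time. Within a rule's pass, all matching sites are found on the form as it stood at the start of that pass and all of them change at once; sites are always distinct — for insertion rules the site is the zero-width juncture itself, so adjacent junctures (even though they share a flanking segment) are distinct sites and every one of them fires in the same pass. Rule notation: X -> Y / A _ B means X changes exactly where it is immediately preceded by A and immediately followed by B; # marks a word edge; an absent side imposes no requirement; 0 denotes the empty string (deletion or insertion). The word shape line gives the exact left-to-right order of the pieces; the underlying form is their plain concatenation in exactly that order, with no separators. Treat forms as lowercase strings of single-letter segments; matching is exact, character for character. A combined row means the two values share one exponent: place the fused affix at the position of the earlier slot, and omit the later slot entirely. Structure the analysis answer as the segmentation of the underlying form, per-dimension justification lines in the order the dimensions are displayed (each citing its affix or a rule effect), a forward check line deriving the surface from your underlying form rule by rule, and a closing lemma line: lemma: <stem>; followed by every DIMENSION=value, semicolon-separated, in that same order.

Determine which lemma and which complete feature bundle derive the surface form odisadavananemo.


underlying: odisda-vn-ne-mo
POLE=du - signalled by the affix -ne
CLASS=ra - signalled by the affix -vn
ASPECT=ri - signalled by the affix -mo
check: odisdavnnemo -> odisdavnnemo -> odisdavnnemo -> odisdavnnemo -> odisadavananemo
lemma: odisda; POLE=du; CLASS=ra; ASPECT=ri


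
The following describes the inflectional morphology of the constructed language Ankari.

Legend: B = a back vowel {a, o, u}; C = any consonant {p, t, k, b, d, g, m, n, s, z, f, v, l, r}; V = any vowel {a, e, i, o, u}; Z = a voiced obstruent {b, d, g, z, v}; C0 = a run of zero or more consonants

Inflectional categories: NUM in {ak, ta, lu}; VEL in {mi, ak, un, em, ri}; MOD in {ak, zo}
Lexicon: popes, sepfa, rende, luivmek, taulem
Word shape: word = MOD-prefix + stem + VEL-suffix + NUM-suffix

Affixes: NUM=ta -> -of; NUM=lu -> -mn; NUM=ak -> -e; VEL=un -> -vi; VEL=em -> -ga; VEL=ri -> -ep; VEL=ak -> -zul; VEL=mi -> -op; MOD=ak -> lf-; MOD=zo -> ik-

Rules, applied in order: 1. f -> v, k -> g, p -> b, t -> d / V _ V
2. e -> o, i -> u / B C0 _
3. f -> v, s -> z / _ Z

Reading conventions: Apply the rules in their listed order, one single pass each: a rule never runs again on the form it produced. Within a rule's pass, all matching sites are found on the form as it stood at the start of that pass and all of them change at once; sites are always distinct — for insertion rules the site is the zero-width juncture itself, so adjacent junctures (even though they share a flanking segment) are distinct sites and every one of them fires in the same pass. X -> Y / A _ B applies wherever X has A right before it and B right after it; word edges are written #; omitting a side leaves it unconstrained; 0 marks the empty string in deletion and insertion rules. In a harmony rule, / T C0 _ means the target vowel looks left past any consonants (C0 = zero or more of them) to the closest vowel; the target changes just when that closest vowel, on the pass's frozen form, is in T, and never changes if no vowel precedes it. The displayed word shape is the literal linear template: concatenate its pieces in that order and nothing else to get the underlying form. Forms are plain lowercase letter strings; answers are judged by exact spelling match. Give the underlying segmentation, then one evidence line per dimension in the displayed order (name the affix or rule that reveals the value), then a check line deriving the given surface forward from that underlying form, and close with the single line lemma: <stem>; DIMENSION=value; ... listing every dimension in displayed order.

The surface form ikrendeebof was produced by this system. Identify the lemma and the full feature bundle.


underlying: ik-rende-ep-of
NUM=ta - signalled by the affix -of
VEL=ri - signalled by the affix -ep
MOD=zo - signalled by the affix ik-
check: ikrendeepof -> ikrendeebof -> ikrendeebof -> ikrendeebof
lemma: rende; NUM=ta; VEL=ri; MOD=zo


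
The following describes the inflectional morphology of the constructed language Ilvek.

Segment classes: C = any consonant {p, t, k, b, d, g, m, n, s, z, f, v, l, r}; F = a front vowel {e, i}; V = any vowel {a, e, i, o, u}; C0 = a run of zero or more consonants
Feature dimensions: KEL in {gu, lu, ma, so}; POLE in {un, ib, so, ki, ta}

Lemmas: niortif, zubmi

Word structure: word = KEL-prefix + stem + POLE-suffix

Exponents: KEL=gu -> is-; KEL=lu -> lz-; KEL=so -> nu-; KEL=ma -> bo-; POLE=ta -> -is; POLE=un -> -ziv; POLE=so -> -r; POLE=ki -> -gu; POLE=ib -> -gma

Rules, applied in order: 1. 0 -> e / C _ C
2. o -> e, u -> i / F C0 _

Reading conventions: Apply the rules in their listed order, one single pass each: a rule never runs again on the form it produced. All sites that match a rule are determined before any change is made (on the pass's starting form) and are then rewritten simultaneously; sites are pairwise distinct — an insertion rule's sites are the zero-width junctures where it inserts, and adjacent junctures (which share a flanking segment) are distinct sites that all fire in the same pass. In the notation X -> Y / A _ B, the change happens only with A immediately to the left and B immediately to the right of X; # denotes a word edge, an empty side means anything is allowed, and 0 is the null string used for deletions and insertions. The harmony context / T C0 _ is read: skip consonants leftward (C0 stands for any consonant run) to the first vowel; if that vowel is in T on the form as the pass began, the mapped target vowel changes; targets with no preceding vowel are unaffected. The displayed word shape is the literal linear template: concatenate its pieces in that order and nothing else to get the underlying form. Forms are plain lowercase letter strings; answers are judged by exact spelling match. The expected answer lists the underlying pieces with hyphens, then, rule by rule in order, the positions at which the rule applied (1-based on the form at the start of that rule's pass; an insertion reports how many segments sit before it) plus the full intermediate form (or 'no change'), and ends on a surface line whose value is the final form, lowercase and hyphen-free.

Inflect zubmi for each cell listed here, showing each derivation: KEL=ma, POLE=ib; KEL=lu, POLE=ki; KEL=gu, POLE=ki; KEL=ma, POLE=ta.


cell KEL=ma, POLE=ib:
underlying: bo-zubmi-gma
1. 0 -> e / C _ C: inserts after position(s) 5, 8: bozubemigema
2. o -> e, u -> i / F C0 _: no change
surface: bozubemigema

cell KEL=lu, POLE=ki:
underlying: lz-zubmi-gu
1. 0 -> e / C _ C: inserts after position(s) 1, 2, 5: lezezubemigu
2. o -> e, u -> i / F C0 _: fires at position(s) 6, 12: lezezibemigi
surface: lezezibemigi

cell KEL=gu, POLE=ki:
underlying: is-zubmi-gu
1. 0 -> e / C _ C: inserts after position(s) 2, 5: isezubemigu
2. o -> e, u -> i / F C0 _: fires at position(s) 5, 11: isezibemigi
surface: isezibemigi

cell KEL=ma, POLE=ta:
underlying: bo-zubmi-is
1. 0 -> e / C _ C: inserts after position(s) 5: bozubemiis
2. o -> e, u -> i / F C0 _: no change
surface: bozubemiis


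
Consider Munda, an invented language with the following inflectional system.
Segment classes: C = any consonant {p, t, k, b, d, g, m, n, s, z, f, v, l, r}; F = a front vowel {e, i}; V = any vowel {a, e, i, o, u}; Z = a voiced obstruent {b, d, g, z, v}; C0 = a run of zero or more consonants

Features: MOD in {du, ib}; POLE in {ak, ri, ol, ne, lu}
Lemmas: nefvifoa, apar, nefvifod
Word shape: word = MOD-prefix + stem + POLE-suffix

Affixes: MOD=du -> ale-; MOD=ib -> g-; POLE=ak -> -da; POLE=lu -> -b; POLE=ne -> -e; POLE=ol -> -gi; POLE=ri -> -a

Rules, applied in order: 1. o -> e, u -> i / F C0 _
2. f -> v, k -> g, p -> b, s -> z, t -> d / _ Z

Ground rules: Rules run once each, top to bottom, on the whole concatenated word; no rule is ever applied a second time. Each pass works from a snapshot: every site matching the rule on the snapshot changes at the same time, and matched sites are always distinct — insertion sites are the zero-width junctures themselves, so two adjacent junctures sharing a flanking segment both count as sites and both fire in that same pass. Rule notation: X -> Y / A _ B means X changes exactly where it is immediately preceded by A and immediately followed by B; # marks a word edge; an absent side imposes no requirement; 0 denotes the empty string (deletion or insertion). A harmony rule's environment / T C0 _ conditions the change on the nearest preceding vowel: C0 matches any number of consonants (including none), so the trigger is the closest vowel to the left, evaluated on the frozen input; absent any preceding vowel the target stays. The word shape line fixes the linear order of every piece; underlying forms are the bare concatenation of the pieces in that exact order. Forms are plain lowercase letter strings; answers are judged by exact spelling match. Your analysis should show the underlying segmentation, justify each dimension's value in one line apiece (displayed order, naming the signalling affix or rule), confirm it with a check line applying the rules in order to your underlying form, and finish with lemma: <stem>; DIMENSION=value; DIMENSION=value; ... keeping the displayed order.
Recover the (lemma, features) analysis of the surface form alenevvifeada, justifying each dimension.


underlying: ale-nefvifoa-da
MOD=du - signalled by the affix ale-
POLE=ak - signalled by the affix -da
check: alenefvifoada -> alenefvifeada -> alenevvifeada
lemma: nefvifoa; MOD=du; POLE=ak


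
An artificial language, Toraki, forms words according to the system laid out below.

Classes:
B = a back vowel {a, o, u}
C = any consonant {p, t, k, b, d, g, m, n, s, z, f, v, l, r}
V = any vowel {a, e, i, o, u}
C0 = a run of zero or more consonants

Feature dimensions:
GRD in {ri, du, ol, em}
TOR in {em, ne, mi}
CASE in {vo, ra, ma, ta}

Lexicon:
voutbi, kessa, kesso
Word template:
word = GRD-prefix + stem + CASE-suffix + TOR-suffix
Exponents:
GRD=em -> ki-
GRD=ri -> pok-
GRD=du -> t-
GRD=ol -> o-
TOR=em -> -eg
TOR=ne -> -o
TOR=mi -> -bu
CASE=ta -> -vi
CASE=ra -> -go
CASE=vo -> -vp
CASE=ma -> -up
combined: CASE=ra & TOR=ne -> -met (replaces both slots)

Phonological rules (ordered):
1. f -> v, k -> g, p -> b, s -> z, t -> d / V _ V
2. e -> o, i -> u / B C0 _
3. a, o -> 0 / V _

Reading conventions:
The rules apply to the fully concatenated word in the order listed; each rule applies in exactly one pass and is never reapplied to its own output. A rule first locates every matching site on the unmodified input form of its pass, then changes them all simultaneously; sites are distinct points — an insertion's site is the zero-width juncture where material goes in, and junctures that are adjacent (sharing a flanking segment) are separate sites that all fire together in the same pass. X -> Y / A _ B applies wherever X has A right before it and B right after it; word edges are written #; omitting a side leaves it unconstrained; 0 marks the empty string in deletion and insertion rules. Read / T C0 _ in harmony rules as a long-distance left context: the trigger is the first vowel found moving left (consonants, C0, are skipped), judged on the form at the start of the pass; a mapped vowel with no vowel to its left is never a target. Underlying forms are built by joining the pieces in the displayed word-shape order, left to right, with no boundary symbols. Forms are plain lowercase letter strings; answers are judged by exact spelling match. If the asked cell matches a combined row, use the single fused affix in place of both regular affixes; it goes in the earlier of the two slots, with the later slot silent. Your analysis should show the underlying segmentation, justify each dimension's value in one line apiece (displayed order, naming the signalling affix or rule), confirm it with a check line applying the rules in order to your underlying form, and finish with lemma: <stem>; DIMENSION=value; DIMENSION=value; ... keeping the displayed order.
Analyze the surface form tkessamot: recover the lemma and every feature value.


underlying: t-kessa-met
GRD=du - signalled by the affix t-
TOR=ne - signalled by the combined affix row
CASE=ra - signalled by the combined affix row
check: tkessamet -> tkessamet -> tkessamot -> tkessamot
lemma: kessa; GRD=du; TOR=ne; CASE=ra


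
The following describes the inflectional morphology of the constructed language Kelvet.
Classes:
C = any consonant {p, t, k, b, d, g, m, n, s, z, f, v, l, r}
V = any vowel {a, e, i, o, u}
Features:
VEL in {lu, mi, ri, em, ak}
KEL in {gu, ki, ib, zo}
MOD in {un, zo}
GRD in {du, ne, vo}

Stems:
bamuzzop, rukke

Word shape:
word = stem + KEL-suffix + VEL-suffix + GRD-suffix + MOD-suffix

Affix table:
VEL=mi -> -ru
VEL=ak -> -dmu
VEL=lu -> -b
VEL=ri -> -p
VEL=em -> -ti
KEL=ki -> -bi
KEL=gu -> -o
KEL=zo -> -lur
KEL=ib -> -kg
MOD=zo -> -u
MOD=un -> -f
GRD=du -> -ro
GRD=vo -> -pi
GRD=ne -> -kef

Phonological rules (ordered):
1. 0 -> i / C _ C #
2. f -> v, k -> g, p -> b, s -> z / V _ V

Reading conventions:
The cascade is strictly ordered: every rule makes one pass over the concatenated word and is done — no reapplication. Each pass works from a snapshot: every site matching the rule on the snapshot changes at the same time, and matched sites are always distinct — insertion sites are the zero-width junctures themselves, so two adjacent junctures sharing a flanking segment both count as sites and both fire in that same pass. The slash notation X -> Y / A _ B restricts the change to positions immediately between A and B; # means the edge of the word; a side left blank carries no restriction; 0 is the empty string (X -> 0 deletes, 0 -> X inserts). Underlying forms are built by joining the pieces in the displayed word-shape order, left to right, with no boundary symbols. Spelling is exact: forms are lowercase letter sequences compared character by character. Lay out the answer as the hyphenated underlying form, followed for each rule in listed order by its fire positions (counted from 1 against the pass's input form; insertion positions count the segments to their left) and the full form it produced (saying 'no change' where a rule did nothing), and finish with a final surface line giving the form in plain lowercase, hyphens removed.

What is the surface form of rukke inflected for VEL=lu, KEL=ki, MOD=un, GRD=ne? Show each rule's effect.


underlying: rukke-bi-b-kef-f
1. 0 -> i / C _ C #: inserts after position(s) 11: rukkebibkefif
2. f -> v, k -> g, p -> b, s -> z / V _ V: fires at position(s) 11: rukkebibkevif
surface: rukkebibkevif


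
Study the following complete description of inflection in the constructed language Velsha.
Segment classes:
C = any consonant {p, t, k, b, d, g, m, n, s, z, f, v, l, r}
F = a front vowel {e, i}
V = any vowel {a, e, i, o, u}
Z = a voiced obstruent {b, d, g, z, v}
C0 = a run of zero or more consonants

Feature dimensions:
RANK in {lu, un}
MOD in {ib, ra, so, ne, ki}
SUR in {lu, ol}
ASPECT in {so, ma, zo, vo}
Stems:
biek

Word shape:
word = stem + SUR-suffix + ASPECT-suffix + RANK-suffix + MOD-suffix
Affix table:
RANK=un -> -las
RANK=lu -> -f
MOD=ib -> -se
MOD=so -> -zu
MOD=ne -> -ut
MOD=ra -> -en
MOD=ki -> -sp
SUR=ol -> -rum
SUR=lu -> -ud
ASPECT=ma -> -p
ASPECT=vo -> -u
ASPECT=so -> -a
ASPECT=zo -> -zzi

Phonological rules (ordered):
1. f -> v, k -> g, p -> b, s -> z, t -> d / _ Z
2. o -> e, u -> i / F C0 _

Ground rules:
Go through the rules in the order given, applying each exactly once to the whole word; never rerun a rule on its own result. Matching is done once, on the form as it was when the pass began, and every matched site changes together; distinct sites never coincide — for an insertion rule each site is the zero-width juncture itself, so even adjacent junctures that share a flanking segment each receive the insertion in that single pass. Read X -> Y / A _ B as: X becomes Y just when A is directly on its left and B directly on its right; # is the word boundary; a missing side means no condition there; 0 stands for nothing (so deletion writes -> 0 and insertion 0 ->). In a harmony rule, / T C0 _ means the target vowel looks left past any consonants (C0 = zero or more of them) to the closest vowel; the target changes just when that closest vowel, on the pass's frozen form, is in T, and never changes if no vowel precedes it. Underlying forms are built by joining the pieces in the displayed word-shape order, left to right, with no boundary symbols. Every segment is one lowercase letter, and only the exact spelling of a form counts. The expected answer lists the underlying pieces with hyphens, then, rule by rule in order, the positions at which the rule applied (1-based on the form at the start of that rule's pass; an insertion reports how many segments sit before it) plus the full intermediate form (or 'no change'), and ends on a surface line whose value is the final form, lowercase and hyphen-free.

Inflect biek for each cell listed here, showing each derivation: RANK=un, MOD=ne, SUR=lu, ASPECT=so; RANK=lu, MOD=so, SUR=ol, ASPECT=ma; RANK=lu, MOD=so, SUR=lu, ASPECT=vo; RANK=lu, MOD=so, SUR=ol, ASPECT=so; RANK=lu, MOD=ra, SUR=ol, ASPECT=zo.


cell RANK=un, MOD=ne, SUR=lu, ASPECT=so:
underlying: biek-ud-a-las-ut
1. f -> v, k -> g, p -> b, s -> z, t -> d / _ Z: no change
2. o -> e, u -> i / F C0 _: fires at position(s) 5: biekidalasut
surface: biekidalasut

cell RANK=lu, MOD=so, SUR=ol, ASPECT=ma:
underlying: biek-rum-p-f-zu
1. f -> v, k -> g, p -> b, s -> z, t -> d / _ Z: fires at position(s) 9: biekrumpvzu
2. o -> e, u -> i / F C0 _: fires at position(s) 6: biekrimpvzu
surface: biekrimpvzu

cell RANK=lu, MOD=so, SUR=lu, ASPECT=vo:
underlying: biek-ud-u-f-zu
1. f -> v, k -> g, p -> b, s -> z, t -> d / _ Z: fires at position(s) 8: biekuduvzu
2. o -> e, u -> i / F C0 _: fires at position(s) 5: biekiduvzu
surface: biekiduvzu

cell RANK=lu, MOD=so, SUR=ol, ASPECT=so:
underlying: biek-rum-a-f-zu
1. f -> v, k -> g, p -> b, s -> z, t -> d / _ Z: fires at position(s) 9: biekrumavzu
2. o -> e, u -> i / F C0 _: fires at position(s) 6: biekrimavzu
surface: biekrimavzu

cell RANK=lu, MOD=ra, SUR=ol, ASPECT=zo:
underlying: biek-rum-zzi-f-en
1. f -> v, k -> g, p -> b, s -> z, t -> d / _ Z: no change
2. o -> e, u -> i / F C0 _: fires at position(s) 6: biekrimzzifen
surface: biekrimzzifen


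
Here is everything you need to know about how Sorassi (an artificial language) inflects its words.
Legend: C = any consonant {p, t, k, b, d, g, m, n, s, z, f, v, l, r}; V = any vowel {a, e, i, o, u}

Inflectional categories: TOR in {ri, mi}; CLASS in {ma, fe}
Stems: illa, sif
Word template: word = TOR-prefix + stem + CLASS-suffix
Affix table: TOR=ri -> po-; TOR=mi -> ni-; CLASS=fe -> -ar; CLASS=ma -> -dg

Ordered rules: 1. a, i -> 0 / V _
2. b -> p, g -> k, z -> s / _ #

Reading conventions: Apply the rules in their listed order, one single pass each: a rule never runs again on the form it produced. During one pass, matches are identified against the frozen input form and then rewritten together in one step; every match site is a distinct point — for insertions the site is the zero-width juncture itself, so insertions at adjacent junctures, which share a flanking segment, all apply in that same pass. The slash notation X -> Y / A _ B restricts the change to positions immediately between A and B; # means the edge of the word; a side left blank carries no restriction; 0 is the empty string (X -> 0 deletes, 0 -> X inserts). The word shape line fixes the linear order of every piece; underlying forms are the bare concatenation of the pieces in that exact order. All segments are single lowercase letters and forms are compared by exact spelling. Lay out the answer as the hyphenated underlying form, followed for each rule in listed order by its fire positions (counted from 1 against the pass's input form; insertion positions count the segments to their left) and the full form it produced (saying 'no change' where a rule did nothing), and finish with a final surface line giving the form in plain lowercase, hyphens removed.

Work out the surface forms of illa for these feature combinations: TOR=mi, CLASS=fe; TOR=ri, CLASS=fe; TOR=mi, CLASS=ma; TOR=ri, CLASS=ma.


cell TOR=mi, CLASS=fe:
underlying: ni-illa-ar
1. a, i -> 0 / V _: fires at position(s) 3, 7: nillar
2. b -> p, g -> k, z -> s / _ #: no change
surface: nillar

cell TOR=ri, CLASS=fe:
underlying: po-illa-ar
1. a, i -> 0 / V _: fires at position(s) 3, 7: pollar
2. b -> p, g -> k, z -> s / _ #: no change
surface: pollar

cell TOR=mi, CLASS=ma:
underlying: ni-illa-dg
1. a, i -> 0 / V _: fires at position(s) 3: nilladg
2. b -> p, g -> k, z -> s / _ #: fires at position(s) 7: nilladk
surface: nilladk

cell TOR=ri, CLASS=ma:
underlying: po-illa-dg
1. a, i -> 0 / V _: fires at position(s) 3: polladg
2. b -> p, g -> k, z -> s / _ #: fires at position(s) 7: polladk
surface: polladk


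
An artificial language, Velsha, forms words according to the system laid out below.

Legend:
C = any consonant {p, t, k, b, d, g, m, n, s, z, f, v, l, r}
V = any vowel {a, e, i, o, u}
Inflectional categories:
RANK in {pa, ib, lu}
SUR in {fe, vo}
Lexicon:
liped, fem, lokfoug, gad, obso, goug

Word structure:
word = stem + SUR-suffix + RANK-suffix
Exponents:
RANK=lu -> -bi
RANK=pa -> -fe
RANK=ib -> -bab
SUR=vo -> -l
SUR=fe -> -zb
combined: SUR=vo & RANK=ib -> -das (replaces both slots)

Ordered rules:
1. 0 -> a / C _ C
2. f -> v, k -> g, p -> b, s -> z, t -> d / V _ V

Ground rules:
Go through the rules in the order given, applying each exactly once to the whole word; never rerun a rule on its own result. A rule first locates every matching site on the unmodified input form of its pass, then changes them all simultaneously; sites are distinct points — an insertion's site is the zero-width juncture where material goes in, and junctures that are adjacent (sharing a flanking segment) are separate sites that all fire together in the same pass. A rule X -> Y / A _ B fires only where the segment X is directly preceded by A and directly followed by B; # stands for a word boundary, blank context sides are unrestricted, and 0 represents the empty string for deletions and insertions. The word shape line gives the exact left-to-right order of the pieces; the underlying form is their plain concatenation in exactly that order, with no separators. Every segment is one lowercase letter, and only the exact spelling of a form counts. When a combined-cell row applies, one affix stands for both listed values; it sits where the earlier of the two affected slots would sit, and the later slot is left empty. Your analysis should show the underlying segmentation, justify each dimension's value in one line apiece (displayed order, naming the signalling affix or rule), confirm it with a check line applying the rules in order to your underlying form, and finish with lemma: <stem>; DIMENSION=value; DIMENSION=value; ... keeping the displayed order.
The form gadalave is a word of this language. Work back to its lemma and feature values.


underlying: gad-l-fe
RANK=pa - signalled by the affix -fe
SUR=vo - signalled by the affix -l
check: gadlfe -> gadalafe -> gadalave
lemma: gad; RANK=pa; SUR=vo


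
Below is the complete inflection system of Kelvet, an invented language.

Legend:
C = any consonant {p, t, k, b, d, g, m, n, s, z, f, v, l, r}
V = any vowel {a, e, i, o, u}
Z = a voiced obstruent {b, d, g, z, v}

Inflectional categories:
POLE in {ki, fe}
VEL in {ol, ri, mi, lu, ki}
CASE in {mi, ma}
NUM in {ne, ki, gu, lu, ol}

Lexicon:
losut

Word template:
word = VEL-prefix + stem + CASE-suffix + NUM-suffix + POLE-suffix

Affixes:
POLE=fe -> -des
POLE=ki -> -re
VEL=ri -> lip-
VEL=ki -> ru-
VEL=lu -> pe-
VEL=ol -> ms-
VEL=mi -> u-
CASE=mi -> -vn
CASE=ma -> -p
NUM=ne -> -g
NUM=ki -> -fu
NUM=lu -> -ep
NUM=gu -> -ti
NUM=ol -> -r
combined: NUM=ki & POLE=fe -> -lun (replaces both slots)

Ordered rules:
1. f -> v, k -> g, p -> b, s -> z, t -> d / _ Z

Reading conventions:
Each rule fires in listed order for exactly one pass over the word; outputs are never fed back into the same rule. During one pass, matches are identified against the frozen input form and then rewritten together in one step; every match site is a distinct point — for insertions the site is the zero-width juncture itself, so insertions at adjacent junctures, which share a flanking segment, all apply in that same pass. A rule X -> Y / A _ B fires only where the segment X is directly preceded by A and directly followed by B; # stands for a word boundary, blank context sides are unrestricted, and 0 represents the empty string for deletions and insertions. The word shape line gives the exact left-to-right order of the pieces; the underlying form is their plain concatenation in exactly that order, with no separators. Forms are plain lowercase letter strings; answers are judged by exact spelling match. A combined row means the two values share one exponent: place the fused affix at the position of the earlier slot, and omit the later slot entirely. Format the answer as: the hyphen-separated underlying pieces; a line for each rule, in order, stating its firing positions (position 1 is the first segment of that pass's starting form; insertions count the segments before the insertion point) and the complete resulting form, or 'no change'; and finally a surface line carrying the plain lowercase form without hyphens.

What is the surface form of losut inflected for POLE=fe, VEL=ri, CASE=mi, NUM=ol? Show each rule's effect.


underlying: lip-losut-vn-r-des
1. f -> v, k -> g, p -> b, s -> z, t -> d / _ Z: fires at position(s) 8: liplosudvnrdes
surface: liplosudvnrdes


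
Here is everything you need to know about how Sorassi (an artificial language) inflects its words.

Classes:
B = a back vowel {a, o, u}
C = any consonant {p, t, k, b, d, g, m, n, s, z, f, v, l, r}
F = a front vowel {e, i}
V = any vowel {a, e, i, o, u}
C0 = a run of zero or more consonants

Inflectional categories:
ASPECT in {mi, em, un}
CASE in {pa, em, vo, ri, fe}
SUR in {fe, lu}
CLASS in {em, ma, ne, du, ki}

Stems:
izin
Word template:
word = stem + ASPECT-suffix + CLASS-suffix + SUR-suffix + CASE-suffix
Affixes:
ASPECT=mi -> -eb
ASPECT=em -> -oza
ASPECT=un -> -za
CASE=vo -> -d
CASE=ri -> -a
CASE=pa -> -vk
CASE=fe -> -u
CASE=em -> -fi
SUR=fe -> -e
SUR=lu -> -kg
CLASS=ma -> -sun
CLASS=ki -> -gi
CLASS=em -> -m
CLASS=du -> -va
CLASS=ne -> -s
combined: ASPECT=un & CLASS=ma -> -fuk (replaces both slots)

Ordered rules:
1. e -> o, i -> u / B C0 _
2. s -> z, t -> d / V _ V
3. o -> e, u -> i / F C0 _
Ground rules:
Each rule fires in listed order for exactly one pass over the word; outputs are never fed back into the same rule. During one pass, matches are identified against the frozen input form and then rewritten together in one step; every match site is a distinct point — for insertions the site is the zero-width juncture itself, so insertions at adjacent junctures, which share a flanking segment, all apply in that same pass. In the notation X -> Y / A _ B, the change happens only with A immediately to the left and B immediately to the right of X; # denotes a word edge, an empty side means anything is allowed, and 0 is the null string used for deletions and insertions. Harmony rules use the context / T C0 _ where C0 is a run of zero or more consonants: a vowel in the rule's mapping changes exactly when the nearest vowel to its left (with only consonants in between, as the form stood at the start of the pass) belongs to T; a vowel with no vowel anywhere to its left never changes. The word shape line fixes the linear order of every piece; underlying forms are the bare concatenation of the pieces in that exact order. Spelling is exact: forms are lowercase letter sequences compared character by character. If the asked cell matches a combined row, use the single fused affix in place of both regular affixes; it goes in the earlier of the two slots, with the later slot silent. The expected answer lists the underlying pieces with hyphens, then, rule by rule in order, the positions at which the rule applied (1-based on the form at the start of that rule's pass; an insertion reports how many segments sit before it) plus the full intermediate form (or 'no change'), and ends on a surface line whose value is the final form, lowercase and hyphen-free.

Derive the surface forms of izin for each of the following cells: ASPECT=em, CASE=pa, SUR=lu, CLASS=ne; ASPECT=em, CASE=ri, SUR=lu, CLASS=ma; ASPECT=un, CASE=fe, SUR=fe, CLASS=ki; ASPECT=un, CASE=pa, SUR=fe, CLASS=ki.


cell ASPECT=em, CASE=pa, SUR=lu, CLASS=ne:
underlying: izin-oza-s-kg-vk
1. e -> o, i -> u / B C0 _: no change
2. s -> z, t -> d / V _ V: no change
3. o -> e, u -> i / F C0 _: fires at position(s) 5: izinezaskgvk
surface: izinezaskgvk

cell ASPECT=em, CASE=ri, SUR=lu, CLASS=ma:
underlying: izin-oza-sun-kg-a
1. e -> o, i -> u / B C0 _: no change
2. s -> z, t -> d / V _ V: fires at position(s) 8: izinozazunkga
3. o -> e, u -> i / F C0 _: fires at position(s) 5: izinezazunkga
surface: izinezazunkga

cell ASPECT=un, CASE=fe, SUR=fe, CLASS=ki:
underlying: izin-za-gi-e-u
1. e -> o, i -> u / B C0 _: fires at position(s) 8: izinzagueu
2. s -> z, t -> d / V _ V: no change
3. o -> e, u -> i / F C0 _: fires at position(s) 10: izinzaguei
surface: izinzaguei

cell ASPECT=un, CASE=pa, SUR=fe, CLASS=ki:
underlying: izin-za-gi-e-vk
1. e -> o, i -> u / B C0 _: fires at position(s) 8: izinzaguevk
2. s -> z, t -> d / V _ V: no change
3. o -> e, u -> i / F C0 _: no change
surface: izinzaguevk


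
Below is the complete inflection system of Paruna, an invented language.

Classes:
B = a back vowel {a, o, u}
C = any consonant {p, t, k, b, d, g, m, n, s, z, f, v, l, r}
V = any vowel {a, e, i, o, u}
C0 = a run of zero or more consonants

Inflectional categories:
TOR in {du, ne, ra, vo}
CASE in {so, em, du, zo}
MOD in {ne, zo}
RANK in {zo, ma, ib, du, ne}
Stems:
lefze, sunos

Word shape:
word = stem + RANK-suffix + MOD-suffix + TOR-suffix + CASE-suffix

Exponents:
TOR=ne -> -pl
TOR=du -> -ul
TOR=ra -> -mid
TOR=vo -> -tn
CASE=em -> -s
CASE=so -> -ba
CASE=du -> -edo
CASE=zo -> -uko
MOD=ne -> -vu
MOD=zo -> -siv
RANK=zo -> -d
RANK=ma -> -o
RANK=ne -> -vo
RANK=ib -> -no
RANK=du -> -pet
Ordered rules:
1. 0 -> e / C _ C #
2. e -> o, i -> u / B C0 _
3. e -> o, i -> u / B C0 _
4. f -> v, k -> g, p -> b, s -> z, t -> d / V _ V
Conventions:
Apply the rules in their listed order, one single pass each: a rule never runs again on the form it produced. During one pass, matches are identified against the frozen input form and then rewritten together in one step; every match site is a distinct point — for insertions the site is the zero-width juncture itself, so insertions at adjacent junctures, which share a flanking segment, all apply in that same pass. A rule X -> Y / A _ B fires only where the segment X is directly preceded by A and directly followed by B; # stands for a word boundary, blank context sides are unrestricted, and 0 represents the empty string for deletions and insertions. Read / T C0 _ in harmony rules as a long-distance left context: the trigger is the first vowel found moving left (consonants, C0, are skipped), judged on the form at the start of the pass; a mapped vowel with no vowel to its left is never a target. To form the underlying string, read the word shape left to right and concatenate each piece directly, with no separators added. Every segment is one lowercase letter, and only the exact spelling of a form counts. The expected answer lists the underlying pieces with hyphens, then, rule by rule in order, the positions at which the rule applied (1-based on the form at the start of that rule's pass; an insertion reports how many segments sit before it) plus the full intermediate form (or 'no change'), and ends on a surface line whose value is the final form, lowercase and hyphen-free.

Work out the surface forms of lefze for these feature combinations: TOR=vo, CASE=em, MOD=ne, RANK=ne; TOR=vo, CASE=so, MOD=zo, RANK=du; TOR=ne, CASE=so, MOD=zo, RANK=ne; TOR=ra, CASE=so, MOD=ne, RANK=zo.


cell TOR=vo, CASE=em, MOD=ne, RANK=ne:
underlying: lefze-vo-vu-tn-s
1. 0 -> e / C _ C #: inserts after position(s) 11: lefzevovutnes
2. e -> o, i -> u / B C0 _: fires at position(s) 12: lefzevovutnos
3. e -> o, i -> u / B C0 _: no change
4. f -> v, k -> g, p -> b, s -> z, t -> d / V _ V: no change
surface: lefzevovutnos

cell TOR=vo, CASE=so, MOD=zo, RANK=du:
underlying: lefze-pet-siv-tn-ba
1. 0 -> e / C _ C #: no change
2. e -> o, i -> u / B C0 _: no change
3. e -> o, i -> u / B C0 _: no change
4. f -> v, k -> g, p -> b, s -> z, t -> d / V _ V: fires at position(s) 6: lefzebetsivtnba
surface: lefzebetsivtnba

cell TOR=ne, CASE=so, MOD=zo, RANK=ne:
underlying: lefze-vo-siv-pl-ba
1. 0 -> e / C _ C #: no change
2. e -> o, i -> u / B C0 _: fires at position(s) 9: lefzevosuvplba
3. e -> o, i -> u / B C0 _: no change
4. f -> v, k -> g, p -> b, s -> z, t -> d / V _ V: fires at position(s) 8: lefzevozuvplba
surface: lefzevozuvplba

cell TOR=ra, CASE=so, MOD=ne, RANK=zo:
underlying: lefze-d-vu-mid-ba
1. 0 -> e / C _ C #: no change
2. e -> o, i -> u / B C0 _: fires at position(s) 10: lefzedvumudba
3. e -> o, i -> u / B C0 _: no change
4. f -> v, k -> g, p -> b, s -> z, t -> d / V _ V: no change
surface: lefzedvumudba


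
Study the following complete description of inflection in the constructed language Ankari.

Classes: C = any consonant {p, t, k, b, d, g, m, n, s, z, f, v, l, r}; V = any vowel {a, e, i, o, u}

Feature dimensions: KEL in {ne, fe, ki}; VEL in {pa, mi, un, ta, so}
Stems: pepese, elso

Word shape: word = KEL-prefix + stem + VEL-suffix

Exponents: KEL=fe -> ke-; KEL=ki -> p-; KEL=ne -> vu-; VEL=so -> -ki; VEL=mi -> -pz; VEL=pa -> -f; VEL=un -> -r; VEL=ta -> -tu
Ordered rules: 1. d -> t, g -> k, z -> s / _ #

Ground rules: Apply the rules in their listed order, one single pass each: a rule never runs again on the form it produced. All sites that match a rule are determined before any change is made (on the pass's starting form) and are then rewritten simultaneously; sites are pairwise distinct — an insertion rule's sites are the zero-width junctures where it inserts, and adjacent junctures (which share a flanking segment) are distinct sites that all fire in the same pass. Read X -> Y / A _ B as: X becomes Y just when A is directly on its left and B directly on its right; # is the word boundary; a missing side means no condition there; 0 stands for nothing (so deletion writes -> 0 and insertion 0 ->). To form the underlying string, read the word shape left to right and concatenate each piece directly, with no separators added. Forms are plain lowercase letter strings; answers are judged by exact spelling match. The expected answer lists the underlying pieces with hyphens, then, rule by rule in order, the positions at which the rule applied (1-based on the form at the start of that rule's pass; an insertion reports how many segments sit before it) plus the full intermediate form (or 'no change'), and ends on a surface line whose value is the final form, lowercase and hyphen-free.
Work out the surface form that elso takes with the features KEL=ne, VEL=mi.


underlying: vu-elso-pz
1. d -> t, g -> k, z -> s / _ #: fires at position(s) 8: vuelsops
surface: vuelsops


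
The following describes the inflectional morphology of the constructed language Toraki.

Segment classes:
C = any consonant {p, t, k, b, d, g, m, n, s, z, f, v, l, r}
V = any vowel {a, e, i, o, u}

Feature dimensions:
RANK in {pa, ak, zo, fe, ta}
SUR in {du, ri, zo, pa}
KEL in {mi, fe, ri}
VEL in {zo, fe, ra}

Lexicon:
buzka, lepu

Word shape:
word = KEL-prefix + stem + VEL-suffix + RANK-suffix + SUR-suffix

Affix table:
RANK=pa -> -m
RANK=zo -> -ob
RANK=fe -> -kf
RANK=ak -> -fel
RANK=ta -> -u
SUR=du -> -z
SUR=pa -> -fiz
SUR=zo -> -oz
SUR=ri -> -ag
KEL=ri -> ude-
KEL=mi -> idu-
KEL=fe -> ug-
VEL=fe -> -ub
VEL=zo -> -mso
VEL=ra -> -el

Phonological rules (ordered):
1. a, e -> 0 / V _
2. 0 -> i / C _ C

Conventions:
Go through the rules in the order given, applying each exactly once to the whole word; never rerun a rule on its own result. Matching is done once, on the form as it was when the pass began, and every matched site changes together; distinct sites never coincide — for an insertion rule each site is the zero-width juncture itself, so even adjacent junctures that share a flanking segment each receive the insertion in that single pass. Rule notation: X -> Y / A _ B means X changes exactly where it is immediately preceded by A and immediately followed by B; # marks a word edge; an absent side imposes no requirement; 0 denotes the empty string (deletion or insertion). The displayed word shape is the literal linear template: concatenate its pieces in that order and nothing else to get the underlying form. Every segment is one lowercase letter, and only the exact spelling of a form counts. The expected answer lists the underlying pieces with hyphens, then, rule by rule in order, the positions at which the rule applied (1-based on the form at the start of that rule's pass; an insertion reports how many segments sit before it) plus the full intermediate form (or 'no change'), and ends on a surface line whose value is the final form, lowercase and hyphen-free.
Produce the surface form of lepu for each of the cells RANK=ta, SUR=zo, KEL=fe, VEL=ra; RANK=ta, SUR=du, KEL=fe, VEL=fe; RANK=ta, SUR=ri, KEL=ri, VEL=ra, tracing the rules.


cell RANK=ta, SUR=zo, KEL=fe, VEL=ra:
underlying: ug-lepu-el-u-oz
1. a, e -> 0 / V _: fires at position(s) 7: uglepuluoz
2. 0 -> i / C _ C: inserts after position(s) 2: ugilepuluoz
surface: ugilepuluoz

cell RANK=ta, SUR=du, KEL=fe, VEL=fe:
underlying: ug-lepu-ub-u-z
1. a, e -> 0 / V _: no change
2. 0 -> i / C _ C: inserts after position(s) 2: ugilepuubuz
surface: ugilepuubuz

cell RANK=ta, SUR=ri, KEL=ri, VEL=ra:
underlying: ude-lepu-el-u-ag
1. a, e -> 0 / V _: fires at position(s) 8, 11: udelepulug
2. 0 -> i / C _ C: no change
surface: udelepulug
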